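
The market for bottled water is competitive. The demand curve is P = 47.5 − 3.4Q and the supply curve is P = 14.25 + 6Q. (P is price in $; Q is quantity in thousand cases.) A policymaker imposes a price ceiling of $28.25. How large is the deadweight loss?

Competitive equilibrium: 47.5 − 3.4Q = 14.25 + 6Q → Q* = 3.5372, P* = 35.4734.
At the ceiling P = 28.25, quantity supplied = (28.25 − 14.25)/6 = 2.3333.
Willingness to pay at Q' = 2.3333: 47.5 − 3.4·2.3333 = 39.5668.
ΔQ = 3.5372 − 2.3333 = 1.2039; wedge = 39.5668 − 28.25 = 11.3168.
Welfare loss = ½ × 1.2039 × 11.3168 = $6.81 thousand.

$6.81 thousand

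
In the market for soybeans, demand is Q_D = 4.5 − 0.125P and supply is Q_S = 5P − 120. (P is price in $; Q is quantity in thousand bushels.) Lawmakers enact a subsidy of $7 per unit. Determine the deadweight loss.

In inverse form: demand P = 36 − 8Q, supply P = 24 + 0.2Q.
Competitive equilibrium: 36 − 8Q = 24 + 0.2Q → Q* = 1.4634, P* = 24.2927.
The subsidy lowers effective supply by 7: P = 17 + 0.2Q.
New quantity: 36 − 8Q = 17 + 0.2Q → Q' = 2.3171.
Overproduction ΔQ = 2.3171 − 1.4634 = 0.8537; wedge = subsidy = 7.
Deadweight loss = ½ × 0.8537 × 7 = $2.99 thousand.

$2.99 thousand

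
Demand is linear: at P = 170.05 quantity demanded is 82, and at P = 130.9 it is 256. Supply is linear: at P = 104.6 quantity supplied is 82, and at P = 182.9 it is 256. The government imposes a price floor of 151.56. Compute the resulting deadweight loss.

Demand slope = (130.9 − 170.05)/(256 − 82) = −0.225, so P = 188.5 − 0.225Q.
Supply slope = (182.9 − 104.6)/(256 − 82) = 0.45, so P = 67.7 + 0.45Q.
Competitive equilibrium: 188.5 − 0.225Q = 67.7 + 0.45Q → Q* = 178.963, P* = 148.2333.
At the floor P = 151.56, quantity demanded = (188.5 − 151.56)/0.225 = 164.1778.
Sellers' marginal cost at Q' = 164.1778: 67.7 + 0.45·164.1778 = 141.58.
ΔQ = 178.963 − 164.1778 = 14.7852; wedge = 151.56 − 141.58 = 9.98.
Deadweight loss = ½ × 14.7852 × 9.98 = 73.78.

73.78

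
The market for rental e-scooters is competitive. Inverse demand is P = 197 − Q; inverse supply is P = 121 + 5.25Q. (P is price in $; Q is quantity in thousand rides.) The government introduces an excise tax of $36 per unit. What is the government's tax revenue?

$230.40 thousand

Competitive equilibrium: 197 − Q = 121 + 5.25Q → Q* = 12.16, P* = 184.84.
With the tax, the buyer price exceeds the seller price by 36: (197 − Q) − (121 + 5.25Q) = 36 → Q' = 6.4.
Tax revenue = 36 × 6.4 = $230.40 thousand.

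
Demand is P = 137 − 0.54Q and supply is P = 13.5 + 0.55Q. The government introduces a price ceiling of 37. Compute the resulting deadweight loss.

Competitive equilibrium: 137 − 0.54Q = 13.5 + 0.55Q → Q* = 113.3028, P* = 75.8165.
At the ceiling P = 37, quantity supplied = (37 − 13.5)/0.55 = 42.7273.
Willingness to pay at Q' = 42.7273: 137 − 0.54·42.7273 = 113.9273.
ΔQ = 113.3028 − 42.7273 = 70.5755; wedge = 113.9273 − 37 = 76.9273.
Deadweight loss = ½ × 70.5755 × 76.9273 = 2714.59.

2714.59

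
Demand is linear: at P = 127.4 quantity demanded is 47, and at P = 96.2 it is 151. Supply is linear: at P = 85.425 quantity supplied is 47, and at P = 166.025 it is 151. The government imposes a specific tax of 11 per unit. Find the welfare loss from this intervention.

Demand slope = (96.2 − 127.4)/(151 − 47) = −0.3, so P = 141.5 − 0.3Q.
Supply slope = (166.025 − 85.425)/(151 − 47) = 0.775, so P = 49 + 0.775Q.
Competitive equilibrium: 141.5 − 0.3Q = 49 + 0.775Q → Q* = 86.0465, P* = 115.686.
With the tax, the buyer price exceeds the seller price by 11: (141.5 − 0.3Q) − (49 + 0.775Q) = 11 → Q' = 75.814.
ΔQ = 86.0465 − 75.814 = 10.2325; the wedge equals the tax, 11.
The triangle = ½ × 10.2325 × 11 = 56.28.

56.28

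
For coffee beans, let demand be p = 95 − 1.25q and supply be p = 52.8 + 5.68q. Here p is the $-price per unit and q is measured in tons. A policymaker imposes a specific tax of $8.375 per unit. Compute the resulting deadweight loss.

$5.06

Competitive equilibrium: 95 − 1.25q = 52.8 + 5.68q → q* = 6.0895, p* = 87.3882.
With the tax, the buyer price exceeds the seller price by 8.375: (95 − 1.25q) − (52.8 + 5.68q) = 8.375 → q' = 4.881.
Δq = 6.0895 − 4.881 = 1.2085; the wedge equals the tax, 8.375.
The triangle = ½ × 1.2085 × 8.375 = $5.06.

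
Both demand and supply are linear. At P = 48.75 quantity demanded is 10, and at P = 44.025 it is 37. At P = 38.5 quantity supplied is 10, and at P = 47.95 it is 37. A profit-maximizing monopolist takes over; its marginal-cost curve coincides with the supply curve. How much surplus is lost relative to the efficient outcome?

Demand slope = (44.025 − 48.75)/(37 − 10) = −0.175, so P = 50.5 − 0.175Q.
Supply slope = (47.95 − 38.5)/(37 − 10) = 0.35, so P = 35 + 0.35Q.
Competitive equilibrium: 50.5 − 0.175Q = 35 + 0.35Q → Q* = 29.5238, P* = 45.3333.
Marginal revenue: MR = 50.5 − 0.35Q. Set MR = MC: 50.5 − 0.35Q = 35 + 0.35Q → Q_m = 22.1429.
Price P_m = 50.5 − 0.175·22.1429 = 46.625; MC(Q_m) = 35 + 0.35·22.1429 = 42.75.
Competitive Q* = 29.5238, so ΔQ = 7.3809; wedge = 46.625 − 42.75 = 3.875.
Welfare loss = ½ × 7.3809 × 3.875 = 14.30.

14.30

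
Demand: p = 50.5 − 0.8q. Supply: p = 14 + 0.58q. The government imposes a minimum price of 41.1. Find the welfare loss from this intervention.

Competitive equilibrium: 50.5 − 0.8q = 14 + 0.58q → q* = 26.4493, p* = 29.3406.
At the floor p = 41.1, quantity demanded = (50.5 − 41.1)/0.8 = 11.75.
Sellers' marginal cost at q' = 11.75: 14 + 0.58·11.75 = 20.815.
Δq = 26.4493 − 11.75 = 14.6993; wedge = 41.1 − 20.815 = 20.285.
Deadweight loss = ½ × 14.6993 × 20.285 = 149.09.

149.09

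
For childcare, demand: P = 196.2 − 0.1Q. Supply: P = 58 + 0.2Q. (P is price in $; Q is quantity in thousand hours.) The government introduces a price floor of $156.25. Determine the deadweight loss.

$561.20 thousand

Competitive equilibrium: 196.2 − 0.1Q = 58 + 0.2Q → Q* = 460.6667, P* = 150.1333.
At the floor P = 156.25, quantity demanded = (196.2 − 156.25)/0.1 = 399.5.
Sellers' marginal cost at Q' = 399.5: 58 + 0.2·399.5 = 137.9.
ΔQ = 460.6667 − 399.5 = 61.1667; wedge = 156.25 − 137.9 = 18.35.
DWL = ½ × 61.1667 × 18.35 = $561.20 thousand.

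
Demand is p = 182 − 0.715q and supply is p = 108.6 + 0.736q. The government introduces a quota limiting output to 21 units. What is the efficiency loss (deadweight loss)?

Competitive equilibrium: 182 − 0.715q = 108.6 + 0.736q → q* = 50.5858, p* = 145.8312.
At q = 21: demand price = 182 − 0.715·21 = 166.985; supply price = 108.6 + 0.736·21 = 124.056.
Δq = 50.5858 − 21 = 29.5858; wedge = 166.985 − 124.056 = 42.929.
Welfare loss = ½ × 29.5858 × 42.929 = 635.04.

635.04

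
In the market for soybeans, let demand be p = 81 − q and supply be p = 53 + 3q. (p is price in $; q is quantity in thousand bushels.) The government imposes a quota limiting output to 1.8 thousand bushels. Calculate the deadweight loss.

$54.08 thousand

Competitive equilibrium: 81 − q = 53 + 3q → q* = 7, p* = 74.
At q = 1.8: demand price = 81 − 1·1.8 = 79.2; supply price = 53 + 3·1.8 = 58.4.
Δq = 7 − 1.8 = 5.2; wedge = 79.2 − 58.4 = 20.8.
Deadweight loss = ½ × 5.2 × 20.8 = $54.08 thousand.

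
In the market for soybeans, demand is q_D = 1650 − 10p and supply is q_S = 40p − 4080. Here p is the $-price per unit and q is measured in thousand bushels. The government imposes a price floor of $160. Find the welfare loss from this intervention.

$12882.25 thousand

In inverse form: demand p = 165 − 0.1q, supply p = 102 + 0.025q.
Competitive equilibrium: 165 − 0.1q = 102 + 0.025q → q* = 504, p* = 114.6.
At the floor p = 160, quantity demanded = (165 − 160)/0.1 = 50.
Sellers' marginal cost at q' = 50: 102 + 0.025·50 = 103.25.
Δq = 504 − 50 = 454; wedge = 160 − 103.25 = 56.75.
Deadweight loss = ½ × 454 × 56.75 = $12882.25 thousand.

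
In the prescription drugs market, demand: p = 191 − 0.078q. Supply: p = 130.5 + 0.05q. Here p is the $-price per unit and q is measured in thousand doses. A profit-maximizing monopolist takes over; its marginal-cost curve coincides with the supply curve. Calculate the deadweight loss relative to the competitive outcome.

Competitive equilibrium: 191 − 0.078q = 130.5 + 0.05q → q* = 472.65625, p* = 154.13281.
Marginal revenue: MR = 191 − 0.156q. Set MR = MC: 191 − 0.156q = 130.5 + 0.05q → q_m = 293.68932.
Price p_m = 191 − 0.078·293.68932 = 168.09223; MC(q_m) = 130.5 + 0.05·293.68932 = 145.18447.
Competitive q* = 472.65625, so Δq = 178.96693; wedge = 168.09223 − 145.18447 = 22.90776.
DWL = ½ × 178.96693 × 22.90776 = $2049.87 thousand.

$2049.87 thousand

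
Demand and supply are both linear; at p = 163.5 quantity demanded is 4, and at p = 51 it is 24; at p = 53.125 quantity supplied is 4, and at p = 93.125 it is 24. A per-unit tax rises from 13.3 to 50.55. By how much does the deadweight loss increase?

155.96

Demand slope = (51 − 163.5)/(24 − 4) = −5.625, so p = 186 − 5.625q.
Supply slope = (93.125 − 53.125)/(24 − 4) = 2, so p = 45.125 + 2q.
Competitive equilibrium: 186 − 5.625q = 45.125 + 2q → q* = 18.4754, p* = 82.0758.
For a per-unit tax t: Δq = t/7.625, so DWL = ½·t·(t/7.625) = t²/15.25.
At t = 13.3: DWL = 11.599. At t = 50.55: DWL = 167.561.
Increase = 167.561 − 11.599 = 155.96.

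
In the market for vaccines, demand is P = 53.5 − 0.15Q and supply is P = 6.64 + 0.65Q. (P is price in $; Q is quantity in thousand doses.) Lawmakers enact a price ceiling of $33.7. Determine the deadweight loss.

$114.84 thousand

Competitive equilibrium: 53.5 − 0.15Q = 6.64 + 0.65Q → Q* = 58.575, P* = 44.7138.
At the ceiling P = 33.7, quantity supplied = (33.7 − 6.64)/0.65 = 41.6308.
Willingness to pay at Q' = 41.6308: 53.5 − 0.15·41.6308 = 47.2554.
ΔQ = 58.575 − 41.6308 = 16.9442; wedge = 47.2554 − 33.7 = 13.5554.
DWL = ½ × 16.9442 × 13.5554 = $114.84 thousand.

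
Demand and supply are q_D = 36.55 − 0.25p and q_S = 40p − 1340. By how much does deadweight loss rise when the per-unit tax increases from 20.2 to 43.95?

189.26

In inverse form: demand p = 146.2 − 4q, supply p = 33.5 + 0.025q.
Competitive equilibrium: 146.2 − 4q = 33.5 + 0.025q → q* = 28, p* = 34.2.
For a per-unit tax t: Δq = t/4.025, so DWL = ½·t·(t/4.025) = t²/8.05.
At t = 20.2: DWL = 50.688. At t = 43.95: DWL = 239.951.
Increase = 239.951 − 50.688 = 189.26.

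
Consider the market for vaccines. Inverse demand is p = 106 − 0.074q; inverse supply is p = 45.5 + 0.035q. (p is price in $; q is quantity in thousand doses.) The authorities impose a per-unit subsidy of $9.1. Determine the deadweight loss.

Competitive equilibrium: 106 − 0.074q = 45.5 + 0.035q → q* = 555.0459, p* = 64.9266.
The subsidy lowers effective supply by 9.1: p = 36.4 + 0.035q.
New quantity: 106 − 0.074q = 36.4 + 0.035q → q' = 638.5321.
Overproduction Δq = 638.5321 − 555.0459 = 83.4862; wedge = subsidy = 9.1.
Welfare loss = ½ × 83.4862 × 9.1 = $379.86 thousand.

$379.86 thousand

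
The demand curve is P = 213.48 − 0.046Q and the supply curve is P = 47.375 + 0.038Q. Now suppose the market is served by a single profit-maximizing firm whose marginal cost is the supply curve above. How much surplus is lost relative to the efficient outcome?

20562.93

Competitive equilibrium: 213.48 − 0.046Q = 47.375 + 0.038Q → Q* = 1977.4405, P* = 122.5177.
Marginal revenue: MR = 213.48 − 0.092Q. Set MR = MC: 213.48 − 0.092Q = 47.375 + 0.038Q → Q_m = 1277.7308.
Price P_m = 213.48 − 0.046·1277.7308 = 154.7044; MC(Q_m) = 47.375 + 0.038·1277.7308 = 95.9288.
Competitive Q* = 1977.4405, so ΔQ = 699.7097; wedge = 154.7044 − 95.9288 = 58.7756.
DWL = ½ × 699.7097 × 58.7756 = 20562.93.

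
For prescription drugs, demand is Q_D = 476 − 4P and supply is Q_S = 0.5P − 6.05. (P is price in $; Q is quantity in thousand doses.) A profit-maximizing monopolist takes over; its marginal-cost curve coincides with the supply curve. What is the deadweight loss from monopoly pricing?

In inverse form: demand P = 119 − 0.25Q, supply P = 12.1 + 2Q.
Competitive equilibrium: 119 − 0.25Q = 12.1 + 2Q → Q* = 47.5111, P* = 107.1222.
Marginal revenue: MR = 119 − 0.5Q. Set MR = MC: 119 − 0.5Q = 12.1 + 2Q → Q_m = 42.76.
Price P_m = 119 − 0.25·42.76 = 108.31; MC(Q_m) = 12.1 + 2·42.76 = 97.62.
Competitive Q* = 47.5111, so ΔQ = 4.7511; wedge = 108.31 − 97.62 = 10.69.
Welfare loss = ½ × 4.7511 × 10.69 = $25.39 thousand.

$25.39 thousand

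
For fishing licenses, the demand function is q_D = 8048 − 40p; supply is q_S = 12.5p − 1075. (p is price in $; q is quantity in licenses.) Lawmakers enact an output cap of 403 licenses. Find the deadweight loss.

$25296.30

In inverse form: demand p = 201.2 − 0.025q, supply p = 86 + 0.08q.
Competitive equilibrium: 201.2 − 0.025q = 86 + 0.08q → q* = 1097.1429, p* = 173.7714.
At q = 403: demand price = 201.2 − 0.025·403 = 191.125; supply price = 86 + 0.08·403 = 118.24.
Δq = 1097.1429 − 403 = 694.1429; wedge = 191.125 − 118.24 = 72.885.
DWL = ½ × 694.1429 × 72.885 = $25296.30.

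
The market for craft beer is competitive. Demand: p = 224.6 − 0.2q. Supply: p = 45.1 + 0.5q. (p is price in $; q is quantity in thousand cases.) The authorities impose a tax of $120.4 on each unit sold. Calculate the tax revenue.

Competitive equilibrium: 224.6 − 0.2q = 45.1 + 0.5q → q* = 256.4286, p* = 173.3143.
With the tax, the buyer price exceeds the seller price by 120.4: (224.6 − 0.2q) − (45.1 + 0.5q) = 120.4 → q' = 84.4286.
Tax revenue = 120.4 × 84.4286 = $10165.20 thousand.

$10165.20 thousand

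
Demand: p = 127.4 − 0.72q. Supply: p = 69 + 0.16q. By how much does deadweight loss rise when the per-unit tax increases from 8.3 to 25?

315.97

Competitive equilibrium: 127.4 − 0.72q = 69 + 0.16q → q* = 66.3636, p* = 79.6182.
For a per-unit tax t: Δq = t/0.88, so DWL = ½·t·(t/0.88) = t²/1.76.
At t = 8.3: DWL = 39.142. At t = 25: DWL = 355.114.
Increase = 355.114 − 39.142 = 315.97.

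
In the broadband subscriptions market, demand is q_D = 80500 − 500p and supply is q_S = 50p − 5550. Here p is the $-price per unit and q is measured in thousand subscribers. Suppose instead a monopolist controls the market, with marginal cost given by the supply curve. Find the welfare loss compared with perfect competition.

$394.57 thousand

In inverse form: demand p = 161 − 0.002q, supply p = 111 + 0.02q.
Competitive equilibrium: 161 − 0.002q = 111 + 0.02q → q* = 2272.72727, p* = 156.45455.
Marginal revenue: MR = 161 − 0.004q. Set MR = MC: 161 − 0.004q = 111 + 0.02q → q_m = 2083.33333.
Price p_m = 161 − 0.002·2083.33333 = 156.83333; MC(q_m) = 111 + 0.02·2083.33333 = 152.66667.
Competitive q* = 2272.72727, so Δq = 189.39394; wedge = 156.83333 − 152.66667 = 4.16666.
Deadweight loss = ½ × 189.39394 × 4.16666 = $394.57 thousand.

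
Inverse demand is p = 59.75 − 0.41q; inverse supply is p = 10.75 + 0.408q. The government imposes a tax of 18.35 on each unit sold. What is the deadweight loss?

Competitive equilibrium: 59.75 − 0.41q = 10.75 + 0.408q → q* = 59.9022, p* = 35.1901.
With the tax, the buyer price exceeds the seller price by 18.35: (59.75 − 0.41q) − (10.75 + 0.408q) = 18.35 → q' = 37.4694.
Δq = 59.9022 − 37.4694 = 22.4328; the wedge equals the tax, 18.35.
Deadweight loss = ½ × 22.4328 × 18.35 = 205.82.

205.82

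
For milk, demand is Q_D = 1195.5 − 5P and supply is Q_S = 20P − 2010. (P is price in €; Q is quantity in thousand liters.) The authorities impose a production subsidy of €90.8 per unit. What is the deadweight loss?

€16489.28 thousand

In inverse form: demand P = 239.1 − 0.2Q, supply P = 100.5 + 0.05Q.
Competitive equilibrium: 239.1 − 0.2Q = 100.5 + 0.05Q → Q* = 554.4, P* = 128.22.
The subsidy lowers effective supply by 90.8: P = 9.7 + 0.05Q.
New quantity: 239.1 − 0.2Q = 9.7 + 0.05Q → Q' = 917.6.
Overproduction ΔQ = 917.6 − 554.4 = 363.2; wedge = subsidy = 90.8.
Welfare loss = ½ × 363.2 × 90.8 = €16489.28 thousand.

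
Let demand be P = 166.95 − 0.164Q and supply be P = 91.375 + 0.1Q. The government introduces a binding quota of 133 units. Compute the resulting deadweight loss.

3100.86

Competitive equilibrium: 166.95 − 0.164Q = 91.375 + 0.1Q → Q* = 286.2689, P* = 120.0019.
At Q = 133: demand price = 166.95 − 0.164·133 = 145.138; supply price = 91.375 + 0.1·133 = 104.675.
ΔQ = 286.2689 − 133 = 153.2689; wedge = 145.138 − 104.675 = 40.463.
The triangle = ½ × 153.2689 × 40.463 = 3100.86.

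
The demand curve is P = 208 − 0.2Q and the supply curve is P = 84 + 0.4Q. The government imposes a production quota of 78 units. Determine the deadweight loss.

4966.53

Competitive equilibrium: 208 − 0.2Q = 84 + 0.4Q → Q* = 206.6667, P* = 166.6667.
At Q = 78: demand price = 208 − 0.2·78 = 192.4; supply price = 84 + 0.4·78 = 115.2.
ΔQ = 206.6667 − 78 = 128.6667; wedge = 192.4 − 115.2 = 77.2.
DWL = ½ × 128.6667 × 77.2 = 4966.53.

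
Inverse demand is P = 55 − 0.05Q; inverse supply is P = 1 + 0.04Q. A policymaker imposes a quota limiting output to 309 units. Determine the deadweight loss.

Competitive equilibrium: 55 − 0.05Q = 1 + 0.04Q → Q* = 600, P* = 25.
At Q = 309: demand price = 55 − 0.05·309 = 39.55; supply price = 1 + 0.04·309 = 13.36.
ΔQ = 600 − 309 = 291; wedge = 39.55 − 13.36 = 26.19.
The triangle = ½ × 291 × 26.19 = 3810.645.

3810.645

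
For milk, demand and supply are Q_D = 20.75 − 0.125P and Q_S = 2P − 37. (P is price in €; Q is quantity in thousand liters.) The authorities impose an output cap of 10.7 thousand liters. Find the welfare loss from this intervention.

€188.11 thousand

In inverse form: demand P = 166 − 8Q, supply P = 18.5 + 0.5Q.
Competitive equilibrium: 166 − 8Q = 18.5 + 0.5Q → Q* = 17.3529, P* = 27.1765.
At Q = 10.7: demand price = 166 − 8·10.7 = 80.4; supply price = 18.5 + 0.5·10.7 = 23.85.
ΔQ = 17.3529 − 10.7 = 6.6529; wedge = 80.4 − 23.85 = 56.55.
DWL = ½ × 6.6529 × 56.55 = €188.11 thousand.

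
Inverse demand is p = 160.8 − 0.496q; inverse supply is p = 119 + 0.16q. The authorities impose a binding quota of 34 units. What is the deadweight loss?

289.71

Competitive equilibrium: 160.8 − 0.496q = 119 + 0.16q → q* = 63.7195, p* = 129.1951.
At q = 34: demand price = 160.8 − 0.496·34 = 143.936; supply price = 119 + 0.16·34 = 124.44.
Δq = 63.7195 − 34 = 29.7195; wedge = 143.936 − 124.44 = 19.496.
DWL = ½ × 29.7195 × 19.496 = 289.71.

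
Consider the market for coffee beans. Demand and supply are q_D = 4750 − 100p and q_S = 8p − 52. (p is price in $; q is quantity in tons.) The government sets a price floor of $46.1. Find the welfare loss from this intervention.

In inverse form: demand p = 47.5 − 0.01q, supply p = 6.5 + 0.125q.
Competitive equilibrium: 47.5 − 0.01q = 6.5 + 0.125q → q* = 303.7037, p* = 44.463.
At the floor p = 46.1, quantity demanded = (47.5 − 46.1)/0.01 = 140.
Sellers' marginal cost at q' = 140: 6.5 + 0.125·140 = 24.
Δq = 303.7037 − 140 = 163.7037; wedge = 46.1 − 24 = 22.1.
DWL = ½ × 163.7037 × 22.1 = $1808.93.

$1808.93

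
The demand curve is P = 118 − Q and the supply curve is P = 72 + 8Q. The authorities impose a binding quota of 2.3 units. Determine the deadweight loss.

Competitive equilibrium: 118 − Q = 72 + 8Q → Q* = 5.1111, P* = 112.8889.
At Q = 2.3: demand price = 118 − 1·2.3 = 115.7; supply price = 72 + 8·2.3 = 90.4.
ΔQ = 5.1111 − 2.3 = 2.8111; wedge = 115.7 − 90.4 = 25.3.
DWL = ½ × 2.8111 × 25.3 = 35.56.

35.56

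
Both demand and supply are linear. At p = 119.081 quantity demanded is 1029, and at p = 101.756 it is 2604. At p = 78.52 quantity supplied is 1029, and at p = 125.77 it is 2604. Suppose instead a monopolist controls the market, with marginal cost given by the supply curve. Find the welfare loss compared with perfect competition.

3736.81

Demand slope = (101.756 − 119.081)/(2604 − 1029) = −0.011, so p = 130.4 − 0.011q.
Supply slope = (125.77 − 78.52)/(2604 − 1029) = 0.03, so p = 47.65 + 0.03q.
Competitive equilibrium: 130.4 − 0.011q = 47.65 + 0.03q → q* = 2018.2927, p* = 108.1988.
Marginal revenue: MR = 130.4 − 0.022q. Set MR = MC: 130.4 − 0.022q = 47.65 + 0.03q → q_m = 1591.3462.
Price p_m = 130.4 − 0.011·1591.3462 = 112.8952; MC(q_m) = 47.65 + 0.03·1591.3462 = 95.3904.
Competitive q* = 2018.2927, so Δq = 426.9465; wedge = 112.8952 − 95.3904 = 17.5048.
DWL = ½ × 426.9465 × 17.5048 = 3736.81.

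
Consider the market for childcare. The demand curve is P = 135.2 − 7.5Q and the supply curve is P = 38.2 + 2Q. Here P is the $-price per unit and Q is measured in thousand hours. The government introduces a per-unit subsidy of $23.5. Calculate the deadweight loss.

Competitive equilibrium: 135.2 − 7.5Q = 38.2 + 2Q → Q* = 10.2105, P* = 58.6211.
The subsidy lowers effective supply by 23.5: P = 14.7 + 2Q.
New quantity: 135.2 − 7.5Q = 14.7 + 2Q → Q' = 12.6842.
Overproduction ΔQ = 12.6842 − 10.2105 = 2.4737; wedge = subsidy = 23.5.
The triangle = ½ × 2.4737 × 23.5 = $29.07 thousand.

$29.07 thousand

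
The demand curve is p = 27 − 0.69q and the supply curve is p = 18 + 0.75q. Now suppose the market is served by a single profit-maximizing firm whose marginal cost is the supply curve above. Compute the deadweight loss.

2.95

Competitive equilibrium: 27 − 0.69q = 18 + 0.75q → q* = 6.25, p* = 22.6875.
Marginal revenue: MR = 27 − 1.38q. Set MR = MC: 27 − 1.38q = 18 + 0.75q → q_m = 4.2254.
Price p_m = 27 − 0.69·4.2254 = 24.0845; MC(q_m) = 18 + 0.75·4.2254 = 21.1691.
Competitive q* = 6.25, so Δq = 2.0246; wedge = 24.0845 − 21.1691 = 2.9154.
DWL = ½ × 2.0246 × 2.9154 = 2.95.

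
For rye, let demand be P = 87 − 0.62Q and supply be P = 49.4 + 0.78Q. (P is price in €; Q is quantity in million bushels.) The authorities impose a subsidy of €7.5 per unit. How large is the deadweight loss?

Competitive equilibrium: 87 − 0.62Q = 49.4 + 0.78Q → Q* = 26.8571, P* = 70.3486.
The subsidy lowers effective supply by 7.5: P = 41.9 + 0.78Q.
New quantity: 87 − 0.62Q = 41.9 + 0.78Q → Q' = 32.2143.
Overproduction ΔQ = 32.2143 − 26.8571 = 5.3572; wedge = subsidy = 7.5.
DWL = ½ × 5.3572 × 7.5 = €20.09 million.

€20.09 million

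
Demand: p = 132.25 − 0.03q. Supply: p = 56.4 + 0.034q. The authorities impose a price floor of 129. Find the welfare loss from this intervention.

37105.52

Competitive equilibrium: 132.25 − 0.03q = 56.4 + 0.034q → q* = 1185.15625, p* = 96.69531.
At the floor p = 129, quantity demanded = (132.25 − 129)/0.03 = 108.33333.
Sellers' marginal cost at q' = 108.33333: 56.4 + 0.034·108.33333 = 60.08333.
Δq = 1185.15625 − 108.33333 = 1076.82292; wedge = 129 − 60.08333 = 68.91667.
DWL = ½ × 1076.82292 × 68.91667 = 37105.52.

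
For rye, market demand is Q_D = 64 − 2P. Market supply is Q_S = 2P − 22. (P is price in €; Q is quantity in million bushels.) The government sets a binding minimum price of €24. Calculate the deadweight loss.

In inverse form: demand P = 32 − 0.5Q, supply P = 11 + 0.5Q.
Competitive equilibrium: 32 − 0.5Q = 11 + 0.5Q → Q* = 21, P* = 21.5.
At the floor P = 24, quantity demanded = (32 − 24)/0.5 = 16.
Sellers' marginal cost at Q' = 16: 11 + 0.5·16 = 19.
ΔQ = 21 − 16 = 5; wedge = 24 − 19 = 5.
Deadweight loss = ½ × 5 × 5 = €12.50 million.

€12.50 million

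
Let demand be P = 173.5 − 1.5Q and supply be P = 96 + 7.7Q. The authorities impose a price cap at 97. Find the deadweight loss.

Competitive equilibrium: 173.5 − 1.5Q = 96 + 7.7Q → Q* = 8.4239, P* = 160.8641.
At the ceiling P = 97, quantity supplied = (97 − 96)/7.7 = 0.1299.
Willingness to pay at Q' = 0.1299: 173.5 − 1.5·0.1299 = 173.3052.
ΔQ = 8.4239 − 0.1299 = 8.294; wedge = 173.3052 − 97 = 76.3052.
DWL = ½ × 8.294 × 76.3052 = 316.44.

316.44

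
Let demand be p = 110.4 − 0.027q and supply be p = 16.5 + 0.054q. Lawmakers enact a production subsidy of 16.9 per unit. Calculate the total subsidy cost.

Competitive equilibrium: 110.4 − 0.027q = 16.5 + 0.054q → q* = 1159.2593, p* = 79.1.
The subsidy lowers effective supply by 16.9: p = 0.054q − 0.4.
New quantity: 110.4 − 0.027q = 0.054q − 0.4 → q' = 1367.9012.
Total subsidy cost = 16.9 × 1367.9012 = 23117.53.

23117.53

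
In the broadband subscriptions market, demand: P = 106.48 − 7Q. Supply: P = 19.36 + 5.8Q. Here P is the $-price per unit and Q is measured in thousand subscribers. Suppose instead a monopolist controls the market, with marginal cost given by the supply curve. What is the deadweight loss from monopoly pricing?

Competitive equilibrium: 106.48 − 7Q = 19.36 + 5.8Q → Q* = 6.8063, P* = 58.8363.
Marginal revenue: MR = 106.48 − 14Q. Set MR = MC: 106.48 − 14Q = 19.36 + 5.8Q → Q_m = 4.4.
Price P_m = 106.48 − 7·4.4 = 75.68; MC(Q_m) = 19.36 + 5.8·4.4 = 44.88.
Competitive Q* = 6.8063, so ΔQ = 2.4063; wedge = 75.68 − 44.88 = 30.8.
The triangle = ½ × 2.4063 × 30.8 = $37.06 thousand.

$37.06 thousand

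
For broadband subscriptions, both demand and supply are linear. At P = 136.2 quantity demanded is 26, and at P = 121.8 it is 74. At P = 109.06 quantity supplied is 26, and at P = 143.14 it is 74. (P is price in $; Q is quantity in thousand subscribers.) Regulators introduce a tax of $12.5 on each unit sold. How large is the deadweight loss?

Demand slope = (121.8 − 136.2)/(74 − 26) = −0.3, so P = 144 − 0.3Q.
Supply slope = (143.14 − 109.06)/(74 − 26) = 0.71, so P = 90.6 + 0.71Q.
Competitive equilibrium: 144 − 0.3Q = 90.6 + 0.71Q → Q* = 52.8713, P* = 128.1386.
With the tax, the buyer price exceeds the seller price by 12.5: (144 − 0.3Q) − (90.6 + 0.71Q) = 12.5 → Q' = 40.495.
ΔQ = 52.8713 − 40.495 = 12.3763; the wedge equals the tax, 12.5.
The triangle = ½ × 12.3763 × 12.5 = $77.35 thousand.

$77.35 thousand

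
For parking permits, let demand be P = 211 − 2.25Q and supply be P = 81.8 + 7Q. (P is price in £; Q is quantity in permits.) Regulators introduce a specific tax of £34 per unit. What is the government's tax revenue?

£349.92

Competitive equilibrium: 211 − 2.25Q = 81.8 + 7Q → Q* = 13.9676, P* = 179.573.
With the tax, the buyer price exceeds the seller price by 34: (211 − 2.25Q) − (81.8 + 7Q) = 34 → Q' = 10.2919.
Tax revenue = 34 × 10.2919 = £349.92.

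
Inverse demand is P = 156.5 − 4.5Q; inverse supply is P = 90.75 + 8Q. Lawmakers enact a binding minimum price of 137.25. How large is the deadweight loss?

6.03

Competitive equilibrium: 156.5 − 4.5Q = 90.75 + 8Q → Q* = 5.26, P* = 132.83.
At the floor P = 137.25, quantity demanded = (156.5 − 137.25)/4.5 = 4.2778.
Sellers' marginal cost at Q' = 4.2778: 90.75 + 8·4.2778 = 124.9724.
ΔQ = 5.26 − 4.2778 = 0.9822; wedge = 137.25 − 124.9724 = 12.2776.
Deadweight loss = ½ × 0.9822 × 12.2776 = 6.03.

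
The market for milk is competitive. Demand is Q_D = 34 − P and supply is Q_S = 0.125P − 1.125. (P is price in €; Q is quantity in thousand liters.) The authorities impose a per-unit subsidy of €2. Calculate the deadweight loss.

€0.22 thousand

In inverse form: demand P = 34 − Q, supply P = 9 + 8Q.
Competitive equilibrium: 34 − Q = 9 + 8Q → Q* = 2.7778, P* = 31.2222.
The subsidy lowers effective supply by 2: P = 7 + 8Q.
New quantity: 34 − Q = 7 + 8Q → Q' = 3.
Overproduction ΔQ = 3 − 2.7778 = 0.2222; wedge = subsidy = 2.
DWL = ½ × 0.2222 × 2 = €0.22 thousand.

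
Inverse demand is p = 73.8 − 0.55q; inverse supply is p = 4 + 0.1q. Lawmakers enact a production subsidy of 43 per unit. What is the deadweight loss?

1422.31

Competitive equilibrium: 73.8 − 0.55q = 4 + 0.1q → q* = 107.3846, p* = 14.7385.
The subsidy lowers effective supply by 43: p = 0.1q − 39.
New quantity: 73.8 − 0.55q = 0.1q − 39 → q' = 173.5385.
Overproduction Δq = 173.5385 − 107.3846 = 66.1539; wedge = subsidy = 43.
Welfare loss = ½ × 66.1539 × 43 = 1422.31.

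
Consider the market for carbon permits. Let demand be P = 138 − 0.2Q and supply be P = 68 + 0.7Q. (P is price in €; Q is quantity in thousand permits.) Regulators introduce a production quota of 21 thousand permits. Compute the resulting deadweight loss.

€1450.67 thousand

Competitive equilibrium: 138 − 0.2Q = 68 + 0.7Q → Q* = 77.7778, P* = 122.4444.
At Q = 21: demand price = 138 − 0.2·21 = 133.8; supply price = 68 + 0.7·21 = 82.7.
ΔQ = 77.7778 − 21 = 56.7778; wedge = 133.8 − 82.7 = 51.1.
The triangle = ½ × 56.7778 × 51.1 = €1450.67 thousand.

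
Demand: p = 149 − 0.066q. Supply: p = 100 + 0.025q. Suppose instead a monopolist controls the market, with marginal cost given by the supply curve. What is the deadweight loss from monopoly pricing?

Competitive equilibrium: 149 − 0.066q = 100 + 0.025q → q* = 538.46154, p* = 113.46154.
Marginal revenue: MR = 149 − 0.132q. Set MR = MC: 149 − 0.132q = 100 + 0.025q → q_m = 312.10191.
Price p_m = 149 − 0.066·312.10191 = 128.40127; MC(q_m) = 100 + 0.025·312.10191 = 107.80255.
Competitive q* = 538.46154, so Δq = 226.35963; wedge = 128.40127 − 107.80255 = 20.59872.
Deadweight loss = ½ × 226.35963 × 20.59872 = 2331.36.

2331.36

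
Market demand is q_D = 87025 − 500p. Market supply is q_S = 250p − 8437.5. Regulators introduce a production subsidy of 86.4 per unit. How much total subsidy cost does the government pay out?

3264480

In inverse form: demand p = 174.05 − 0.002q, supply p = 33.75 + 0.004q.
Competitive equilibrium: 174.05 − 0.002q = 33.75 + 0.004q → q* = 23383.3333, p* = 127.2833.
The subsidy lowers effective supply by 86.4: p = 0.004q − 52.65.
New quantity: 174.05 − 0.002q = 0.004q − 52.65 → q' = 37783.3333.
Total subsidy cost = 86.4 × 37783.3333 = 3264480.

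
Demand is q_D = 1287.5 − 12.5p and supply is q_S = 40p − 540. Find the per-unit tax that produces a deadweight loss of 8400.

In inverse form: demand p = 103 − 0.08q, supply p = 13.5 + 0.025q.
Competitive equilibrium: 103 − 0.08q = 13.5 + 0.025q → q* = 852.381, p* = 34.8095.
A tax t gives Δq = t/0.105 and wedge t, so DWL = t²/0.21.
t²/0.21 = 8400 → t² = 1764 → t = 42.

42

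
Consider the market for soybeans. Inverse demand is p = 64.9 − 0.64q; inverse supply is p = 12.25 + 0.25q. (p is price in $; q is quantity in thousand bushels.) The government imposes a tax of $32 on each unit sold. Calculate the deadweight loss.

Competitive equilibrium: 64.9 − 0.64q = 12.25 + 0.25q → q* = 59.1573, p* = 27.0393.
With the tax, the buyer price exceeds the seller price by 32: (64.9 − 0.64q) − (12.25 + 0.25q) = 32 → q' = 23.2022.
Δq = 59.1573 − 23.2022 = 35.9551; the wedge equals the tax, 32.
Deadweight loss = ½ × 35.9551 × 32 = $575.28 thousand.

$575.28 thousand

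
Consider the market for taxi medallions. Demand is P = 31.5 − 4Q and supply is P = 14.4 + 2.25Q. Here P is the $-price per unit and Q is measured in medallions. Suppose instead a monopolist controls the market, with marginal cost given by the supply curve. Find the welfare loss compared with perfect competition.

$3.56

Competitive equilibrium: 31.5 − 4Q = 14.4 + 2.25Q → Q* = 2.736, P* = 20.556.
Marginal revenue: MR = 31.5 − 8Q. Set MR = MC: 31.5 − 8Q = 14.4 + 2.25Q → Q_m = 1.6683.
Price P_m = 31.5 − 4·1.6683 = 24.8268; MC(Q_m) = 14.4 + 2.25·1.6683 = 18.1537.
Competitive Q* = 2.736, so ΔQ = 1.0677; wedge = 24.8268 − 18.1537 = 6.6731.
Welfare loss = ½ × 1.0677 × 6.6731 = $3.56.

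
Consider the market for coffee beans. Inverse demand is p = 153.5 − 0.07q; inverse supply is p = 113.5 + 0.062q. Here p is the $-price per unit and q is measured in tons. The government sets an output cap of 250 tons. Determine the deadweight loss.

$185.61

Competitive equilibrium: 153.5 − 0.07q = 113.5 + 0.062q → q* = 303.0303, p* = 132.2879.
At q = 250: demand price = 153.5 − 0.07·250 = 136; supply price = 113.5 + 0.062·250 = 129.
Δq = 303.0303 − 250 = 53.0303; wedge = 136 − 129 = 7.
Welfare loss = ½ × 53.0303 × 7 = $185.61.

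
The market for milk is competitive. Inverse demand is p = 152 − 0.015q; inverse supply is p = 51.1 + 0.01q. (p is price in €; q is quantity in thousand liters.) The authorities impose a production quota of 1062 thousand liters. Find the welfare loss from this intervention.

€110558.45 thousand

Competitive equilibrium: 152 − 0.015q = 51.1 + 0.01q → q* = 4036, p* = 91.46.
At q = 1062: demand price = 152 − 0.015·1062 = 136.07; supply price = 51.1 + 0.01·1062 = 61.72.
Δq = 4036 − 1062 = 2974; wedge = 136.07 − 61.72 = 74.35.
Welfare loss = ½ × 2974 × 74.35 = €110558.45 thousand.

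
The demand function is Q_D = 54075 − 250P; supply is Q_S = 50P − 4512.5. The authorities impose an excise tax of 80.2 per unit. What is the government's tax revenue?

In inverse form: demand P = 216.3 − 0.004Q, supply P = 90.25 + 0.02Q.
Competitive equilibrium: 216.3 − 0.004Q = 90.25 + 0.02Q → Q* = 5252.0833, P* = 195.2917.
With the tax, the buyer price exceeds the seller price by 80.2: (216.3 − 0.004Q) − (90.25 + 0.02Q) = 80.2 → Q' = 1910.4167.
Tax revenue = 80.2 × 1910.4167 = 153215.42.

153215.42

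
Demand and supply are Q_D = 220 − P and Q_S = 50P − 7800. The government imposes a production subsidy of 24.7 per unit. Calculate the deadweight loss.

In inverse form: demand P = 220 − Q, supply P = 156 + 0.02Q.
Competitive equilibrium: 220 − Q = 156 + 0.02Q → Q* = 62.7451, P* = 157.2549.
The subsidy lowers effective supply by 24.7: P = 131.3 + 0.02Q.
New quantity: 220 − Q = 131.3 + 0.02Q → Q' = 86.9608.
Overproduction ΔQ = 86.9608 − 62.7451 = 24.2157; wedge = subsidy = 24.7.
DWL = ½ × 24.2157 × 24.7 = 299.06.

299.06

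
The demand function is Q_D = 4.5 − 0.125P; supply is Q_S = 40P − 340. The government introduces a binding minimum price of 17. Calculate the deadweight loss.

4.44

In inverse form: demand P = 36 − 8Q, supply P = 8.5 + 0.025Q.
Competitive equilibrium: 36 − 8Q = 8.5 + 0.025Q → Q* = 3.4268, P* = 8.5857.
At the floor P = 17, quantity demanded = (36 − 17)/8 = 2.375.
Sellers' marginal cost at Q' = 2.375: 8.5 + 0.025·2.375 = 8.5594.
ΔQ = 3.4268 − 2.375 = 1.0518; wedge = 17 − 8.5594 = 8.4406.
Welfare loss = ½ × 1.0518 × 8.4406 = 4.44.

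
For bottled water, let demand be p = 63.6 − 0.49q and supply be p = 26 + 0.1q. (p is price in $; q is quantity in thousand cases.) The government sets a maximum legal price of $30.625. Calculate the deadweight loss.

Competitive equilibrium: 63.6 − 0.49q = 26 + 0.1q → q* = 63.7288, p* = 32.3729.
At the ceiling p = 30.625, quantity supplied = (30.625 − 26)/0.1 = 46.25.
Willingness to pay at q' = 46.25: 63.6 − 0.49·46.25 = 40.9375.
Δq = 63.7288 − 46.25 = 17.4788; wedge = 40.9375 − 30.625 = 10.3125.
Welfare loss = ½ × 17.4788 × 10.3125 = $90.13 thousand.

$90.13 thousand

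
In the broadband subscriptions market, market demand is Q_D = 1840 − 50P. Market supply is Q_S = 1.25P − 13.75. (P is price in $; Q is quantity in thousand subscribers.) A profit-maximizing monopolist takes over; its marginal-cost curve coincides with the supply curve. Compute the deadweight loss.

$0.23 thousand

In inverse form: demand P = 36.8 − 0.02Q, supply P = 11 + 0.8Q.
Competitive equilibrium: 36.8 − 0.02Q = 11 + 0.8Q → Q* = 31.4634, P* = 36.1707.
Marginal revenue: MR = 36.8 − 0.04Q. Set MR = MC: 36.8 − 0.04Q = 11 + 0.8Q → Q_m = 30.7143.
Price P_m = 36.8 − 0.02·30.7143 = 36.1857; MC(Q_m) = 11 + 0.8·30.7143 = 35.5714.
Competitive Q* = 31.4634, so ΔQ = 0.7491; wedge = 36.1857 − 35.5714 = 0.6143.
Deadweight loss = ½ × 0.7491 × 0.6143 = $0.23 thousand.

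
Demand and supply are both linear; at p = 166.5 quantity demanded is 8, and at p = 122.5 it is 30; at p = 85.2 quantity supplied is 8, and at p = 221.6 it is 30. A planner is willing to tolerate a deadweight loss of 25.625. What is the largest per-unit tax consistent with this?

20.5

Demand slope = (122.5 − 166.5)/(30 − 8) = −2, so p = 182.5 − 2q.
Supply slope = (221.6 − 85.2)/(30 − 8) = 6.2, so p = 35.6 + 6.2q.
Competitive equilibrium: 182.5 − 2q = 35.6 + 6.2q → q* = 17.9146, p* = 146.6707.
A tax t gives Δq = t/8.2 and wedge t, so DWL = t²/16.4.
t²/16.4 = 25.625 → t² = 420.25 → t = 20.5.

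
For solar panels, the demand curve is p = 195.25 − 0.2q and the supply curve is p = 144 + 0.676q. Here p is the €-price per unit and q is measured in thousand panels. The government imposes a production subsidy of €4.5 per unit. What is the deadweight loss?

€11.56 thousand

Competitive equilibrium: 195.25 − 0.2q = 144 + 0.676q → q* = 58.5046, p* = 183.5491.
The subsidy lowers effective supply by 4.5: p = 139.5 + 0.676q.
New quantity: 195.25 − 0.2q = 139.5 + 0.676q → q' = 63.6416.
Overproduction Δq = 63.6416 − 58.5046 = 5.137; wedge = subsidy = 4.5.
DWL = ½ × 5.137 × 4.5 = €11.56 thousand.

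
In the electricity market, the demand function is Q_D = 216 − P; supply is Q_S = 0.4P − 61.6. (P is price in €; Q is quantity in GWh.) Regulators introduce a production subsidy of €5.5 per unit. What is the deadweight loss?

€4.32

In inverse form: demand P = 216 − Q, supply P = 154 + 2.5Q.
Competitive equilibrium: 216 − Q = 154 + 2.5Q → Q* = 17.7143, P* = 198.2857.
The subsidy lowers effective supply by 5.5: P = 148.5 + 2.5Q.
New quantity: 216 − Q = 148.5 + 2.5Q → Q' = 19.2857.
Overproduction ΔQ = 19.2857 − 17.7143 = 1.5714; wedge = subsidy = 5.5.
DWL = ½ × 1.5714 × 5.5 = €4.32.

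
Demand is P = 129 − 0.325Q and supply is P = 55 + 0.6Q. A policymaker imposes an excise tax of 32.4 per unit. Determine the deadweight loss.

Competitive equilibrium: 129 − 0.325Q = 55 + 0.6Q → Q* = 80, P* = 103.
With the tax, the buyer price exceeds the seller price by 32.4: (129 − 0.325Q) − (55 + 0.6Q) = 32.4 → Q' = 44.973.
ΔQ = 80 − 44.973 = 35.027; the wedge equals the tax, 32.4.
DWL = ½ × 35.027 × 32.4 = 567.44.

567.44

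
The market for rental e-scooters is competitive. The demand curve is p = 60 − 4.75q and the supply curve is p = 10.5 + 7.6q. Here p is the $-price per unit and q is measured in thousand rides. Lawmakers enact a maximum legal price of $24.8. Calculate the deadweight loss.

Competitive equilibrium: 60 − 4.75q = 10.5 + 7.6q → q* = 4.0081, p* = 40.9615.
At the ceiling p = 24.8, quantity supplied = (24.8 − 10.5)/7.6 = 1.8816.
Willingness to pay at q' = 1.8816: 60 − 4.75·1.8816 = 51.0624.
Δq = 4.0081 − 1.8816 = 2.1265; wedge = 51.0624 − 24.8 = 26.2624.
Welfare loss = ½ × 2.1265 × 26.2624 = $27.92 thousand.

$27.92 thousand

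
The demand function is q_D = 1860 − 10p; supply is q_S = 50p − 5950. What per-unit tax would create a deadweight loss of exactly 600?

In inverse form: demand p = 186 − 0.1q, supply p = 119 + 0.02q.
Competitive equilibrium: 186 − 0.1q = 119 + 0.02q → q* = 558.3333, p* = 130.1667.
A tax t gives Δq = t/0.12 and wedge t, so DWL = t²/0.24.
t²/0.24 = 600 → t² = 144 → t = 12.

12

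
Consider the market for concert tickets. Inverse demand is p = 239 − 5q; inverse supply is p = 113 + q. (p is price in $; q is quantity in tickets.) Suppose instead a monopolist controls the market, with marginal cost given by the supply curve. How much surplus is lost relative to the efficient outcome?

Competitive equilibrium: 239 − 5q = 113 + q → q* = 21, p* = 134.
Marginal revenue: MR = 239 − 10q. Set MR = MC: 239 − 10q = 113 + q → q_m = 11.4545.
Price p_m = 239 − 5·11.4545 = 181.7275; MC(q_m) = 113 + 1·11.4545 = 124.4545.
Competitive q* = 21, so Δq = 9.5455; wedge = 181.7275 − 124.4545 = 57.273.
DWL = ½ × 9.5455 × 57.273 = $273.35.

$273.35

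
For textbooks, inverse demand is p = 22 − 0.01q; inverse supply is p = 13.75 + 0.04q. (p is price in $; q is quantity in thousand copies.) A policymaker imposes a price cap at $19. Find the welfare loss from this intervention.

Competitive equilibrium: 22 − 0.01q = 13.75 + 0.04q → q* = 165, p* = 20.35.
At the ceiling p = 19, quantity supplied = (19 − 13.75)/0.04 = 131.25.
Willingness to pay at q' = 131.25: 22 − 0.01·131.25 = 20.6875.
Δq = 165 − 131.25 = 33.75; wedge = 20.6875 − 19 = 1.6875.
Welfare loss = ½ × 33.75 × 1.6875 = $28.48 thousand.

$28.48 thousand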